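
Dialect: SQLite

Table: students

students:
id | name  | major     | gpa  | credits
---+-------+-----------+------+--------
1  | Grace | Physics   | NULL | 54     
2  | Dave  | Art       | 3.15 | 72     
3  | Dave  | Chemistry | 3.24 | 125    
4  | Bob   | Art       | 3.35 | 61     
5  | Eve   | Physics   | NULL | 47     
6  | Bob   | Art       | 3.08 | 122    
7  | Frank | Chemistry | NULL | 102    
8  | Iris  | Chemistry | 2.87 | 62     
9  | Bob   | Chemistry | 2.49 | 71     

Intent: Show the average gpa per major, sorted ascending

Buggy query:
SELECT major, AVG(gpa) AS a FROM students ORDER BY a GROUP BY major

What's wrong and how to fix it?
Bug: GROUP BY must precede ORDER BY

Fix: Move ORDER BY to the end, after GROUP BY

Corrected query:
SELECT major, AVG(gpa) AS a FROM students GROUP BY major ORDER BY a

Result:
major     | a       
----------+---------
Physics   | NULL    
Chemistry | 2.866667
Art       | 3.193333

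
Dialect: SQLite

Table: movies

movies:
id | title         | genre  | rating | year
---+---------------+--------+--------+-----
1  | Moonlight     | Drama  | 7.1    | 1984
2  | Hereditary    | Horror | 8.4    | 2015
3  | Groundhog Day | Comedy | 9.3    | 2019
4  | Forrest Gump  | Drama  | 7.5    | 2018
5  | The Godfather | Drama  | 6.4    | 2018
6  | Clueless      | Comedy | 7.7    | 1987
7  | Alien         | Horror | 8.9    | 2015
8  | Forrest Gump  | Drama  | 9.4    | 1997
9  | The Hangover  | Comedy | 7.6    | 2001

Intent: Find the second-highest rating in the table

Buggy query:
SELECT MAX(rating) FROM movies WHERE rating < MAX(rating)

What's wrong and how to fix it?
Bug: The inner MAX is an aggregate inside WHERE, which is not allowed

Fix: Compute the overall MAX in a subquery, then take MAX of rows below it

Corrected query:
SELECT MAX(rating) FROM movies WHERE rating < (SELECT MAX(rating) FROM movies)

Result:
MAX(rating)
-----------
9.3        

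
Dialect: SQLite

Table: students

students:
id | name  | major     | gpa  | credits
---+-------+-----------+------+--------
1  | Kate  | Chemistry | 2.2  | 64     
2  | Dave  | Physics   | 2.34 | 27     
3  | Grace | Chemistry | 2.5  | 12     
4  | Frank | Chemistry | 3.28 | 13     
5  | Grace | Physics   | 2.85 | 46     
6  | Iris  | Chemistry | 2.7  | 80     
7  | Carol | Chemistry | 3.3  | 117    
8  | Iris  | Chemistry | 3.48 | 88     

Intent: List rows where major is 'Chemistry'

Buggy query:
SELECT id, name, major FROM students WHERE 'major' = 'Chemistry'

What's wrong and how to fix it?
Bug: 'major' in single quotes is a string literal, not the column; the comparison is literal-vs-literal and never true

Fix: Remove the quotes around the column name (or use double quotes for an identifier)

Corrected query:
SELECT id, name, major FROM students WHERE major = 'Chemistry'

Result:
id | name  | major    
---+-------+----------
1  | Kate  | Chemistry
3  | Grace | Chemistry
4  | Frank | Chemistry
6  | Iris  | Chemistry
7  | Carol | Chemistry
8  | Iris  | Chemistry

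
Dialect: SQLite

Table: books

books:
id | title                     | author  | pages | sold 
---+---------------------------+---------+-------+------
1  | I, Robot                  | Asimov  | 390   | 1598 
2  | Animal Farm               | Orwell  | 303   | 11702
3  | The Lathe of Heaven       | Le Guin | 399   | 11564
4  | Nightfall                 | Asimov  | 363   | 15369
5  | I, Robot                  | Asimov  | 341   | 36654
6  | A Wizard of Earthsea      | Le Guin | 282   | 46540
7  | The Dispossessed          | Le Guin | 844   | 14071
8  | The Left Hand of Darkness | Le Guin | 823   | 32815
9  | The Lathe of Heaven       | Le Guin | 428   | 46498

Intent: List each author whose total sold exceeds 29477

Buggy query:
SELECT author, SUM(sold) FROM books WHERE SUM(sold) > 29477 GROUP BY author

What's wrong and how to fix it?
Bug: WHERE runs before GROUP BY, so aggregates aren't available there

Fix: Use HAVING (which filters groups after aggregation) instead of WHERE

Corrected query:
SELECT author, SUM(sold) FROM books GROUP BY author HAVING SUM(sold) > 29477

Result:
author  | SUM(sold)
--------+----------
Asimov  | 53621    
Le Guin | 151488   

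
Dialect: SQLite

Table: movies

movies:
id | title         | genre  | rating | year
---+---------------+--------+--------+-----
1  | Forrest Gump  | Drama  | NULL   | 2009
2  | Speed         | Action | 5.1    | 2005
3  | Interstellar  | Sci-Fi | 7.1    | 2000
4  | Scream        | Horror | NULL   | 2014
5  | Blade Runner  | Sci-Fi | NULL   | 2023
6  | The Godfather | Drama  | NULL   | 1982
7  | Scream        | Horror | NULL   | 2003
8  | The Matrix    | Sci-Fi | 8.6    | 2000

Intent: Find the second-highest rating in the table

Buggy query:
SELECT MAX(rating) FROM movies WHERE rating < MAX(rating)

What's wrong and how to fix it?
Bug: The inner MAX is an aggregate inside WHERE, which is not allowed

Fix: Put the inner MAX in a scalar subquery

Corrected query:
SELECT MAX(rating) FROM movies WHERE rating < (SELECT MAX(rating) FROM movies)

Result:
MAX(rating)
-----------
7.1        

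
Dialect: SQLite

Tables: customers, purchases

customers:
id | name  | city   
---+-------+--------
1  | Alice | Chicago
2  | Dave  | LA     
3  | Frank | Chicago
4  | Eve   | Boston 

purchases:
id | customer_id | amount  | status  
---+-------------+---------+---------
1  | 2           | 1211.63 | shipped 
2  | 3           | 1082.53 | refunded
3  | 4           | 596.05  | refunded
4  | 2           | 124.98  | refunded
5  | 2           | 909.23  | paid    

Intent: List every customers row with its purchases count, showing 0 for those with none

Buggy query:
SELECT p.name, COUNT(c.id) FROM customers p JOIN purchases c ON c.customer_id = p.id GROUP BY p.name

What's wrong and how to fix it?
Bug: An inner join excludes parents with zero children

Fix: Switch to LEFT JOIN to retain unmatched parent rows

Corrected query:
SELECT p.name, COUNT(c.id) FROM customers p LEFT JOIN purchases c ON c.customer_id = p.id GROUP BY p.name

Result:
name  | COUNT(c.id)
------+------------
Alice | 0          
Dave  | 3          
Eve   | 1          
Frank | 1          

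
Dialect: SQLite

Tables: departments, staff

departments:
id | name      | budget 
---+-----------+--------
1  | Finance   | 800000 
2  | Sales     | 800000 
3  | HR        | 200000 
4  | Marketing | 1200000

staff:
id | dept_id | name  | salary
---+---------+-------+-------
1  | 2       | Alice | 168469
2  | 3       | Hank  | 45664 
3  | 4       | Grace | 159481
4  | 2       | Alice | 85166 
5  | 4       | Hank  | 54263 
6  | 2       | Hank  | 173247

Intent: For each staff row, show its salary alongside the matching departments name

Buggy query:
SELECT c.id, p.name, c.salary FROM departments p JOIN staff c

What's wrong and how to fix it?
Bug: Missing join condition: each staff row is matched to all departments rows instead of just its own

Fix: Add ON c.dept_id = p.id to the JOIN

Corrected query:
SELECT c.id, p.name, c.salary FROM departments p JOIN staff c ON c.dept_id = p.id

Result:
id | name      | salary
---+-----------+-------
1  | Sales     | 168469
2  | HR        | 45664 
3  | Marketing | 159481
4  | Sales     | 85166 
5  | Marketing | 54263 
6  | Sales     | 173247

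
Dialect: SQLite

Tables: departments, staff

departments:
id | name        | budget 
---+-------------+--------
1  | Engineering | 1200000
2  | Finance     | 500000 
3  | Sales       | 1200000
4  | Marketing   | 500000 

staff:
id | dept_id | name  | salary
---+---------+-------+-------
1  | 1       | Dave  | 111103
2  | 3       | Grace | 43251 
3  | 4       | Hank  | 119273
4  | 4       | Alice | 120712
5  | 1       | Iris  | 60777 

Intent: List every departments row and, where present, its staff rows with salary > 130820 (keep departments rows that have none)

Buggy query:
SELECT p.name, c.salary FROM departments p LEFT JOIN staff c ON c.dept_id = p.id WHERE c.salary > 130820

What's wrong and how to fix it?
Bug: A WHERE condition on the right-hand table after LEFT JOIN drops unmatched parents

Fix: Move the right-table condition into the ON clause so unmatched parents are kept

Corrected query:
SELECT p.name, c.salary FROM departments p LEFT JOIN staff c ON c.dept_id = p.id AND c.salary > 130820

Result:
name        | salary
------------+-------
Engineering | NULL  
Finance     | NULL  
Sales       | NULL  
Marketing   | NULL  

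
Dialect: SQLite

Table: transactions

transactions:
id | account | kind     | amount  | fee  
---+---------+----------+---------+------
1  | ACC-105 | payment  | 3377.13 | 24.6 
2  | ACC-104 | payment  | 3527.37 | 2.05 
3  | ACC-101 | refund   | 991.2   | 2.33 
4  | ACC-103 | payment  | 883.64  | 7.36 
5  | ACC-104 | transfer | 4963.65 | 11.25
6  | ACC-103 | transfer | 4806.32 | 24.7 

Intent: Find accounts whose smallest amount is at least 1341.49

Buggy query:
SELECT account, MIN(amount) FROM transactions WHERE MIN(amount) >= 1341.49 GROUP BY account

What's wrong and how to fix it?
Bug: Aggregates like MIN are computed per group after WHERE runs

Fix: Replace WHERE with HAVING after the GROUP BY

Corrected query:
SELECT account, MIN(amount) FROM transactions GROUP BY account HAVING MIN(amount) >= 1341.49

Result:
account | MIN(amount)
--------+------------
ACC-104 | 3527.37    
ACC-105 | 3377.13    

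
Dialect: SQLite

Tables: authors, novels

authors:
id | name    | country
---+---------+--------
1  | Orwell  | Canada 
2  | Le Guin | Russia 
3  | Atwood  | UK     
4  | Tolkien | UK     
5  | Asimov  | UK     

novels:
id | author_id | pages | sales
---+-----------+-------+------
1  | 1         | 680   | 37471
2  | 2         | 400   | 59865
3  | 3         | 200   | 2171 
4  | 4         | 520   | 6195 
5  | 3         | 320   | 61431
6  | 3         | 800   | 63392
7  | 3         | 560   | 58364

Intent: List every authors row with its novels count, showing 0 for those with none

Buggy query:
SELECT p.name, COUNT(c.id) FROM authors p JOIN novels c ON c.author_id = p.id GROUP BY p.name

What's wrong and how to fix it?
Bug: INNER JOIN drops authors rows that have no matching novels rows

Fix: Use LEFT JOIN so parents without children still appear (COUNT(c.id) gives 0)

Corrected query:
SELECT p.name, COUNT(c.id) FROM authors p LEFT JOIN novels c ON c.author_id = p.id GROUP BY p.name

Result:
name    | COUNT(c.id)
--------+------------
Asimov  | 0          
Atwood  | 4          
Le Guin | 1          
Orwell  | 1          
Tolkien | 1          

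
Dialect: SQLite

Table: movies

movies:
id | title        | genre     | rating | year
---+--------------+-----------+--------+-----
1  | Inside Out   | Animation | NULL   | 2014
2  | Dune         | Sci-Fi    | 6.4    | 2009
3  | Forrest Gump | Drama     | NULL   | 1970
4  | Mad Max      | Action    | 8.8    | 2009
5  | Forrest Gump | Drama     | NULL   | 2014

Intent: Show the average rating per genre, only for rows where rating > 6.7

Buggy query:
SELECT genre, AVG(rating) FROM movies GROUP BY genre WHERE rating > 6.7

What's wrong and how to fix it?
Bug: WHERE cannot follow GROUP BY

Fix: Place WHERE between FROM and GROUP BY

Corrected query:
SELECT genre, AVG(rating) FROM movies WHERE rating > 6.7 GROUP BY genre

Result:
genre  | AVG(rating)
-------+------------
Action | 8.8        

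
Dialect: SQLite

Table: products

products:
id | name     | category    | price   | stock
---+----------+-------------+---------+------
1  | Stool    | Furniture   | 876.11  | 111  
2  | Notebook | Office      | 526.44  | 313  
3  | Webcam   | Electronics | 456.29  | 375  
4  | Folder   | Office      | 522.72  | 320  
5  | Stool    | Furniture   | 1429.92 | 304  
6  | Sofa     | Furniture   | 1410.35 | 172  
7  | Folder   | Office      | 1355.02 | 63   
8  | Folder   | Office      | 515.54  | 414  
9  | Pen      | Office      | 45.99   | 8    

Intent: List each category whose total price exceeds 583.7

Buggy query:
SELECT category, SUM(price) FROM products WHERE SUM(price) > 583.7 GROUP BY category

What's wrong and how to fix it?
Bug: SUM(price) is an aggregate, but WHERE filters rows before aggregation

Fix: Use HAVING (which filters groups after aggregation) instead of WHERE

Corrected query:
SELECT category, SUM(price) FROM products GROUP BY category HAVING SUM(price) > 583.7

Result:
category  | SUM(price)
----------+-----------
Furniture | 3716.38   
Office    | 2965.71   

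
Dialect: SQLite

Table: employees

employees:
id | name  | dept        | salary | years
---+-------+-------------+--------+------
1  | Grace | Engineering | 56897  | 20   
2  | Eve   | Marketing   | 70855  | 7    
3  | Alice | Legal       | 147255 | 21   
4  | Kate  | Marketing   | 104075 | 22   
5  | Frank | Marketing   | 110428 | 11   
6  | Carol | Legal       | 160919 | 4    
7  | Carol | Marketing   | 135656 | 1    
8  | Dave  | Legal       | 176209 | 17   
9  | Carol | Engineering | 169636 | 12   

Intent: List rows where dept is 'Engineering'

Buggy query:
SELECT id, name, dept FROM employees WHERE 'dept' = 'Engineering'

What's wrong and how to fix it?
Bug: 'dept' in single quotes is a string literal, not the column; the comparison is literal-vs-literal and never true

Fix: Remove the quotes around the column name (or use double quotes for an identifier)

Corrected query:
SELECT id, name, dept FROM employees WHERE dept = 'Engineering'

Result:
id | name  | dept       
---+-------+------------
1  | Grace | Engineering
9  | Carol | Engineering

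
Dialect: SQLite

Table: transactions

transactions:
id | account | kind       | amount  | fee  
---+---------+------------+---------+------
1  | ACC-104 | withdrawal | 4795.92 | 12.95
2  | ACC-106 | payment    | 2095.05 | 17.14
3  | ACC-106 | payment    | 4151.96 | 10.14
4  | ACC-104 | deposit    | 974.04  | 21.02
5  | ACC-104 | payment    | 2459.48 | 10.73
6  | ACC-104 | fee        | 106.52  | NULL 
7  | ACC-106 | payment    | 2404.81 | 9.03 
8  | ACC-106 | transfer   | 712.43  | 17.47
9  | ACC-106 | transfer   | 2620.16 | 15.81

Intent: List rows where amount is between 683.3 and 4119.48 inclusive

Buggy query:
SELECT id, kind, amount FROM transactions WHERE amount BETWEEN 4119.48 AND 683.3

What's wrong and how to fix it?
Bug: The bounds are reversed; BETWEEN a AND b requires a <= b to match anything

Fix: Write BETWEEN 683.3 AND 4119.48

Corrected query:
SELECT id, kind, amount FROM transactions WHERE amount BETWEEN 683.3 AND 4119.48

Result:
id | kind     | amount 
---+----------+--------
2  | payment  | 2095.05
4  | deposit  | 974.04 
5  | payment  | 2459.48
7  | payment  | 2404.81
8  | transfer | 712.43 
9  | transfer | 2620.16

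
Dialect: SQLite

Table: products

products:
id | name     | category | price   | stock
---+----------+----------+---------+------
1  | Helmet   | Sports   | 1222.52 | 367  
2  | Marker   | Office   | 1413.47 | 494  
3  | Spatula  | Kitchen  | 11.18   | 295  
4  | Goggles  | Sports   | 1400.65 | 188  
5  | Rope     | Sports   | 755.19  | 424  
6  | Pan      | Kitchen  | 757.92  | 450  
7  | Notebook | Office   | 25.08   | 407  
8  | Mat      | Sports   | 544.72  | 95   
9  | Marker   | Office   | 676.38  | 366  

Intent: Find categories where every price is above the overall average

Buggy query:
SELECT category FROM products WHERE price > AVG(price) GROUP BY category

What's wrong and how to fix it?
Bug: WHERE evaluates per row before aggregation, so AVG() is unavailable

Fix: Compute the overall average in a scalar subquery and compare each group's MIN against it in HAVING

Corrected query:
SELECT category FROM products GROUP BY category HAVING MIN(price) > (SELECT AVG(price) FROM products)

Result:
(no rows)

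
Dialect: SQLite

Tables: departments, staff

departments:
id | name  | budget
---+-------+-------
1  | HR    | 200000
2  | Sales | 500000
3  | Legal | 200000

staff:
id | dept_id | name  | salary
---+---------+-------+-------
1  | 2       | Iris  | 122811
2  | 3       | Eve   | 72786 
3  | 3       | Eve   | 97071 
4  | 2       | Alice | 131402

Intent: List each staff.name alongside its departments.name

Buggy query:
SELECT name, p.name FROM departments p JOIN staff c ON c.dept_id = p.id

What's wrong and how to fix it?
Bug: 'name' exists in both joined tables, so the database can't tell which one is meant

Fix: Prefix ambiguous columns with the table alias

Corrected query:
SELECT c.name, p.name FROM departments p JOIN staff c ON c.dept_id = p.id

Result:
name  | name 
------+------
Iris  | Sales
Eve   | Legal
Eve   | Legal
Alice | Sales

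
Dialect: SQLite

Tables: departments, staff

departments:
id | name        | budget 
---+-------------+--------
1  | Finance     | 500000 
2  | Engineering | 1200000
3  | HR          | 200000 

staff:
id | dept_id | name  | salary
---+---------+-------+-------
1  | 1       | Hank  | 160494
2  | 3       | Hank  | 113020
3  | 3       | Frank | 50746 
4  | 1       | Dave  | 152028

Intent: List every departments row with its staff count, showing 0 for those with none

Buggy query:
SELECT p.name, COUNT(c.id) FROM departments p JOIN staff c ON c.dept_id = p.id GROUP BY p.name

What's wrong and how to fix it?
Bug: An inner join excludes parents with zero children

Fix: Use LEFT JOIN so parents without children still appear (COUNT(c.id) gives 0)

Corrected query:
SELECT p.name, COUNT(c.id) FROM departments p LEFT JOIN staff c ON c.dept_id = p.id GROUP BY p.name

Result:
name        | COUNT(c.id)
------------+------------
Engineering | 0          
Finance     | 2          
HR          | 2          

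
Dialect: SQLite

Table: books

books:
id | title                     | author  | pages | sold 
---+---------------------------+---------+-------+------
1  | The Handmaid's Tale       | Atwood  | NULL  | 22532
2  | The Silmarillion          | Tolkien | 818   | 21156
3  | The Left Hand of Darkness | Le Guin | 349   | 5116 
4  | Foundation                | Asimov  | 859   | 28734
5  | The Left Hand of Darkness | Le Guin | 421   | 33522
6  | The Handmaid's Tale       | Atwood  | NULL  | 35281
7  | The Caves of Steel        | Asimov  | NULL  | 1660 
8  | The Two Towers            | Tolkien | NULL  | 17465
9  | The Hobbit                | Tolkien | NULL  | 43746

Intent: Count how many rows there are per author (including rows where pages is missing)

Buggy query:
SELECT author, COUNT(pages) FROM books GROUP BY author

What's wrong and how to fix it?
Bug: COUNT(pages) skips NULLs, so groups with missing pages are undercounted

Fix: Replace COUNT(pages) with COUNT(*)

Corrected query:
SELECT author, COUNT(*) FROM books GROUP BY author

Result:
author  | COUNT(*)
--------+---------
Asimov  | 2       
Atwood  | 2       
Le Guin | 2       
Tolkien | 3       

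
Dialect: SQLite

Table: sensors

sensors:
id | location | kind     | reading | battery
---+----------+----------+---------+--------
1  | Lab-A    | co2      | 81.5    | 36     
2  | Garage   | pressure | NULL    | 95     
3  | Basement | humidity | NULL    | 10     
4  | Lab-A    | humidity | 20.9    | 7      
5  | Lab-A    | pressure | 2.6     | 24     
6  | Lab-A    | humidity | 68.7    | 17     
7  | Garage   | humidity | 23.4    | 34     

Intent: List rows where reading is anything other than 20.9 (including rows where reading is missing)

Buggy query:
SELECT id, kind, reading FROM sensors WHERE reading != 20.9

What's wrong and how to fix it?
Bug: Inequality against NULL is unknown, not true; rows with NULL are dropped

Fix: Add an explicit OR reading IS NULL to include the missing-value rows

Corrected query:
SELECT id, kind, reading FROM sensors WHERE reading != 20.9 OR reading IS NULL

Result:
id | kind     | reading
---+----------+--------
1  | co2      | 81.5   
2  | pressure | NULL   
3  | humidity | NULL   
5  | pressure | 2.6    
6  | humidity | 68.7   
7  | humidity | 23.4   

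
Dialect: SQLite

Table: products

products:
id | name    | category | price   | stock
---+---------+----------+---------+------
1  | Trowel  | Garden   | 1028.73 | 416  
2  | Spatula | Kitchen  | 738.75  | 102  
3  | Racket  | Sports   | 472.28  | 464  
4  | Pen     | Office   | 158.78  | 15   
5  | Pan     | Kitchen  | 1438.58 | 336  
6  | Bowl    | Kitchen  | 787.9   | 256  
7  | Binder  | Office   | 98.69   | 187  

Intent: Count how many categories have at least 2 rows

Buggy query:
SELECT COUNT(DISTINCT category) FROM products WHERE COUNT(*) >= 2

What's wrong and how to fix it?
Bug: COUNT(*) cannot appear in WHERE; the per-group count doesn't exist yet

Fix: Use a subquery that GROUPs and filters with HAVING, then count its rows

Corrected query:
SELECT COUNT(*) FROM (SELECT category FROM products GROUP BY category HAVING COUNT(*) >= 2)

Result:
COUNT(*)
--------
2       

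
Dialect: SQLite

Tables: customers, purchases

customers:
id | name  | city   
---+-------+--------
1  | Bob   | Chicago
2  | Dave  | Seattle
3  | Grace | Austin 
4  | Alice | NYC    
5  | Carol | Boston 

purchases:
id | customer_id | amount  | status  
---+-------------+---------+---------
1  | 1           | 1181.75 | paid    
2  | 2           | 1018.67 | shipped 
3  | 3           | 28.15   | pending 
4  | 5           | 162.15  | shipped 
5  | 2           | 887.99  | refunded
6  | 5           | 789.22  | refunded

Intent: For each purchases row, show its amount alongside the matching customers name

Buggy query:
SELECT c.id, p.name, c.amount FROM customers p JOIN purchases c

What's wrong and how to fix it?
Bug: Missing join condition: each purchases row is matched to all customers rows instead of just its own

Fix: Specify the join condition linking the foreign key to the parent id

Corrected query:
SELECT c.id, p.name, c.amount FROM customers p JOIN purchases c ON c.customer_id = p.id

Result:
id | name  | amount 
---+-------+--------
1  | Bob   | 1181.75
2  | Dave  | 1018.67
3  | Grace | 28.15  
4  | Carol | 162.15 
5  | Dave  | 887.99 
6  | Carol | 789.22 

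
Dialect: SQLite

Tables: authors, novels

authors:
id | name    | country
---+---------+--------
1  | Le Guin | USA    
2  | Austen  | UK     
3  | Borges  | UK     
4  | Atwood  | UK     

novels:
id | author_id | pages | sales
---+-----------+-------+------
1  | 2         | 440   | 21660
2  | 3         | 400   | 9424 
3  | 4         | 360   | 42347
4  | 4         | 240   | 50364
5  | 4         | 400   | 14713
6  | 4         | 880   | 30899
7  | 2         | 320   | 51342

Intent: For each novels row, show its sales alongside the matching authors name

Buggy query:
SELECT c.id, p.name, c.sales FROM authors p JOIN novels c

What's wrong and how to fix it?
Bug: Missing join condition: each novels row is matched to all authors rows instead of just its own

Fix: Add ON c.author_id = p.id to the JOIN

Corrected query:
SELECT c.id, p.name, c.sales FROM authors p JOIN novels c ON c.author_id = p.id

Result:
id | name   | sales
---+--------+------
1  | Austen | 21660
2  | Borges | 9424 
3  | Atwood | 42347
4  | Atwood | 50364
5  | Atwood | 14713
6  | Atwood | 30899
7  | Austen | 51342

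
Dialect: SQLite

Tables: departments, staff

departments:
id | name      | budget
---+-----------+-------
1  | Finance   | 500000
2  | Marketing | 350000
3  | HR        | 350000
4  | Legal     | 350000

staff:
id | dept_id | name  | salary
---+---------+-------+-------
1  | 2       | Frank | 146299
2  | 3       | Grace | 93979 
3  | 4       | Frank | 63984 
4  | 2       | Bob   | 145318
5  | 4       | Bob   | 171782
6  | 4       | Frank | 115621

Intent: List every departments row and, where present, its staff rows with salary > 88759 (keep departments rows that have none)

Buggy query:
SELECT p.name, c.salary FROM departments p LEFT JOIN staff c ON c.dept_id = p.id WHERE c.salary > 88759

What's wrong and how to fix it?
Bug: A WHERE condition on the right-hand table after LEFT JOIN drops unmatched parents

Fix: Put 'c.salary > 88759' in the JOIN's ON clause instead of WHERE

Corrected query:
SELECT p.name, c.salary FROM departments p LEFT JOIN staff c ON c.dept_id = p.id AND c.salary > 88759

Result:
name      | salary
----------+-------
Finance   | NULL  
Marketing | 145318
Marketing | 146299
HR        | 93979 
Legal     | 115621
Legal     | 171782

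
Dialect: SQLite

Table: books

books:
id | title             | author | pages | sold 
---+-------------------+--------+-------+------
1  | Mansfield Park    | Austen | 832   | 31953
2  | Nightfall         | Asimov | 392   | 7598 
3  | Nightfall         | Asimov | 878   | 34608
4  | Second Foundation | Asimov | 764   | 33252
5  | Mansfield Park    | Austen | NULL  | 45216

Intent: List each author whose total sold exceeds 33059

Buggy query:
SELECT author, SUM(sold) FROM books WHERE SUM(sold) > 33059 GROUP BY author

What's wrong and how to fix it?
Bug: WHERE runs before GROUP BY, so aggregates aren't available there

Fix: Use HAVING (which filters groups after aggregation) instead of WHERE

Corrected query:
SELECT author, SUM(sold) FROM books GROUP BY author HAVING SUM(sold) > 33059

Result:
author | SUM(sold)
-------+----------
Asimov | 75458    
Austen | 77169    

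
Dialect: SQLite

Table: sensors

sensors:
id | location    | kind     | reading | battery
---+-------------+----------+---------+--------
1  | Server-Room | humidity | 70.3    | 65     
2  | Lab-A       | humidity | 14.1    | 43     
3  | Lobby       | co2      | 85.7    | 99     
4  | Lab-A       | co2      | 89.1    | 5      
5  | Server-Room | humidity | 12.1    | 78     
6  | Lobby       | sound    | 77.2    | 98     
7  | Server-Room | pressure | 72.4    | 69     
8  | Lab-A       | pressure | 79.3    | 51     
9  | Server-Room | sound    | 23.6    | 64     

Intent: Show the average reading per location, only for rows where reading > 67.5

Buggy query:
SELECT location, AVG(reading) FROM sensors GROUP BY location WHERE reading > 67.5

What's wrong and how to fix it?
Bug: Row-level WHERE must come before GROUP BY in the clause order

Fix: Move the WHERE clause before GROUP BY

Corrected query:
SELECT location, AVG(reading) FROM sensors WHERE reading > 67.5 GROUP BY location

Result:
location    | AVG(reading)
------------+-------------
Lab-A       | 84.2        
Lobby       | 81.45       
Server-Room | 71.35       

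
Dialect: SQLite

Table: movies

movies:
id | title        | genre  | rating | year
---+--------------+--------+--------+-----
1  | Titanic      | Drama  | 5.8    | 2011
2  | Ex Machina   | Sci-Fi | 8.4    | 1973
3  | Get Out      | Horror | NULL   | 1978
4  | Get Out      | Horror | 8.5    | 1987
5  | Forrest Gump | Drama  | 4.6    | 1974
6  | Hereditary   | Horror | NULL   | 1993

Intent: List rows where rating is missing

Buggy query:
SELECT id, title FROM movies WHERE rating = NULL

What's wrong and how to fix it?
Bug: '= NULL' is always unknown in SQL three-valued logic, so no rows match

Fix: Replace '= NULL' with 'IS NULL'

Corrected query:
SELECT id, title FROM movies WHERE rating IS NULL

Result:
id | title     
---+-----------
3  | Get Out   
6  | Hereditary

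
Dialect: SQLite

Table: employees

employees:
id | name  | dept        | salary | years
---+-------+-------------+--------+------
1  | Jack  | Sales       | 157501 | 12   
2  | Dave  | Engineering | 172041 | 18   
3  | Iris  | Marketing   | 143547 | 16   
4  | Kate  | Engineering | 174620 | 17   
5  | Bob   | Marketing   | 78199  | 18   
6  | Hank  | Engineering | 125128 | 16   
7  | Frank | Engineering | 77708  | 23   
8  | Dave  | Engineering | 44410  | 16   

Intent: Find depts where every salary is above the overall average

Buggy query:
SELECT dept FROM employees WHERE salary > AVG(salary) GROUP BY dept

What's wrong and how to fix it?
Bug: WHERE evaluates per row before aggregation, so AVG() is unavailable

Fix: Use a subquery for AVG and a HAVING MIN(...) filter so the condition holds for every row in the group

Corrected query:
SELECT dept FROM employees GROUP BY dept HAVING MIN(salary) > (SELECT AVG(salary) FROM employees)

Result:
dept 
-----
Sales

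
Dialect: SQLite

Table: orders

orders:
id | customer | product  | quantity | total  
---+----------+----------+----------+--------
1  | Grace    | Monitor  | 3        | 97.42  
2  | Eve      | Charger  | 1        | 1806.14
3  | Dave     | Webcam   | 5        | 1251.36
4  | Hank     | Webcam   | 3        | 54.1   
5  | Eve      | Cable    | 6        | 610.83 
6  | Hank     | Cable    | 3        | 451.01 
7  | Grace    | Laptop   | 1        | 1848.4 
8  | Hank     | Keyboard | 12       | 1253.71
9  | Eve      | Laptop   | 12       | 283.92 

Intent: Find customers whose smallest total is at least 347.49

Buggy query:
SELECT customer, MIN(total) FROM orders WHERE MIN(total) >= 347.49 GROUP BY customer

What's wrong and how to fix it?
Bug: Aggregates like MIN are computed per group after WHERE runs

Fix: Replace WHERE with HAVING after the GROUP BY

Corrected query:
SELECT customer, MIN(total) FROM orders GROUP BY customer HAVING MIN(total) >= 347.49

Result:
customer | MIN(total)
---------+-----------
Dave     | 1251.36   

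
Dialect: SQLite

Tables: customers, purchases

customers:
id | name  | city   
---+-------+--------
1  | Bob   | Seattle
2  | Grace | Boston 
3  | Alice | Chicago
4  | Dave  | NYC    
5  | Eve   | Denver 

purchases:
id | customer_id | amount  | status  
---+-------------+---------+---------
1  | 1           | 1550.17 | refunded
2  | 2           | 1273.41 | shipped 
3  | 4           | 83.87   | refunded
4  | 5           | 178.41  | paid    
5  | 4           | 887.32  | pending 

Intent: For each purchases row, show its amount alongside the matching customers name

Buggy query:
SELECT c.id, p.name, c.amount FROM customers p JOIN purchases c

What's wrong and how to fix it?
Bug: Missing join condition: each purchases row is matched to all customers rows instead of just its own

Fix: Specify the join condition linking the foreign key to the parent id

Corrected query:
SELECT c.id, p.name, c.amount FROM customers p JOIN purchases c ON c.customer_id = p.id

Result:
id | name  | amount 
---+-------+--------
1  | Bob   | 1550.17
2  | Grace | 1273.41
3  | Dave  | 83.87  
4  | Eve   | 178.41 
5  | Dave  | 887.32 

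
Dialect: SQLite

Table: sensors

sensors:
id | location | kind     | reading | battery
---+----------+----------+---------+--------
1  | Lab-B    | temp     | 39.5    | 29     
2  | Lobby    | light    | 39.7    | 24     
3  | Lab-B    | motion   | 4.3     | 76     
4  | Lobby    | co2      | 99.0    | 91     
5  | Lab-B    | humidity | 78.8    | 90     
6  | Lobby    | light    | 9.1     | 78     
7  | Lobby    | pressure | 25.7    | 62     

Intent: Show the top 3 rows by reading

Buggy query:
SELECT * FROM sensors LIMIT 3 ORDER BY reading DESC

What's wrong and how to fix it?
Bug: ORDER BY cannot follow LIMIT; LIMIT is the final clause

Fix: Swap the clauses: ORDER BY first, then LIMIT

Corrected query:
SELECT * FROM sensors ORDER BY reading DESC LIMIT 3

Result:
id | location | kind     | reading | battery
---+----------+----------+---------+--------
4  | Lobby    | co2      | 99      | 91     
5  | Lab-B    | humidity | 78.8    | 90     
2  | Lobby    | light    | 39.7    | 24     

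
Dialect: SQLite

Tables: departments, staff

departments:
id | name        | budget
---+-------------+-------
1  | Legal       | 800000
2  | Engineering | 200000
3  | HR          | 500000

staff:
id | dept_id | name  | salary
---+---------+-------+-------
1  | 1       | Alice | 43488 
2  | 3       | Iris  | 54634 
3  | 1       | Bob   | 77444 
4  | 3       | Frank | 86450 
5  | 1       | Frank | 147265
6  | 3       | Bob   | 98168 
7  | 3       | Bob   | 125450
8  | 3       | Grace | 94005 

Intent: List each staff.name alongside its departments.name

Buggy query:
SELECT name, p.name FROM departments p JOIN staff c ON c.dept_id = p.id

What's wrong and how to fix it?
Bug: 'name' exists in both joined tables, so the database can't tell which one is meant

Fix: Prefix ambiguous columns with the table alias

Corrected query:
SELECT c.name, p.name FROM departments p JOIN staff c ON c.dept_id = p.id

Result:
name  | name 
------+------
Alice | Legal
Iris  | HR   
Bob   | Legal
Frank | HR   
Frank | Legal
Bob   | HR   
Bob   | HR   
Grace | HR   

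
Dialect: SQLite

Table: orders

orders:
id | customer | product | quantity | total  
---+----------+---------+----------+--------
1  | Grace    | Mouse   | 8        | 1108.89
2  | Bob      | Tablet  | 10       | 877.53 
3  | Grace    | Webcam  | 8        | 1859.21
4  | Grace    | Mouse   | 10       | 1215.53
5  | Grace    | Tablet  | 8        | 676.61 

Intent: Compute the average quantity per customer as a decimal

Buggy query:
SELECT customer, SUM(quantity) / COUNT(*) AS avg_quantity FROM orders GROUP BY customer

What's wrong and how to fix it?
Bug: SUM(quantity) and COUNT(*) are both integers; the division truncates the fractional part

Fix: Cast one side to REAL so the division keeps the fractional part

Corrected query:
SELECT customer, SUM(quantity) * 1.0 / COUNT(*) AS avg_quantity FROM orders GROUP BY customer

Result:
customer | avg_quantity
---------+-------------
Bob      | 10          
Grace    | 8.5         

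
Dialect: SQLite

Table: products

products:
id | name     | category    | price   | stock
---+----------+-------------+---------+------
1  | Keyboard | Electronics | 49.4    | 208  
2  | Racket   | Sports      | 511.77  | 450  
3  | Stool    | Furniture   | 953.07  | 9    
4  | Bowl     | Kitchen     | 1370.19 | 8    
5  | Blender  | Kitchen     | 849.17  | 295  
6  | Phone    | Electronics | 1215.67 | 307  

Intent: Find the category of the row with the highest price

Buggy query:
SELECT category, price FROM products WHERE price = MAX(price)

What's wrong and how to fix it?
Bug: MAX(price) is an aggregate and cannot be used directly in WHERE

Fix: Use a subquery: WHERE price = (SELECT MAX(price) FROM products)

Corrected query:
SELECT category, price FROM products WHERE price = (SELECT MAX(price) FROM products)

Result:
category | price  
---------+--------
Kitchen  | 1370.19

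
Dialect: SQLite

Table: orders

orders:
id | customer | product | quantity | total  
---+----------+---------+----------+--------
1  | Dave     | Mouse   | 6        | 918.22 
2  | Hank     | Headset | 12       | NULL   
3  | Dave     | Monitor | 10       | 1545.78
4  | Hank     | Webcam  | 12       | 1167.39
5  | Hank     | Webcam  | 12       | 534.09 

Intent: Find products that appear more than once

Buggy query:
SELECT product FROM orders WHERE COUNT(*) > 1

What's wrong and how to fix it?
Bug: COUNT(*) is an aggregate and cannot be used in WHERE

Fix: GROUP BY product, then filter groups with HAVING COUNT(*) > 1

Corrected query:
SELECT product FROM orders GROUP BY product HAVING COUNT(*) > 1

Result:
product
-------
Webcam 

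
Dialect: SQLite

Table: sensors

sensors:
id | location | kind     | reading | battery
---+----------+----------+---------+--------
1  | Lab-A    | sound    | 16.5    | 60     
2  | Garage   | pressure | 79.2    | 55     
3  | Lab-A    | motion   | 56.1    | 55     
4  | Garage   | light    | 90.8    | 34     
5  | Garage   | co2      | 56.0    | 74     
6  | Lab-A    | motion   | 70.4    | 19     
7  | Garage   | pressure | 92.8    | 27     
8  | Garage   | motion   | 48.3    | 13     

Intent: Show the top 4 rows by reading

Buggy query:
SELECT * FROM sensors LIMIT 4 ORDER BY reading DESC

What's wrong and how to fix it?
Bug: ORDER BY cannot follow LIMIT; LIMIT is the final clause

Fix: Sort with ORDER BY, then apply LIMIT

Corrected query:
SELECT * FROM sensors ORDER BY reading DESC LIMIT 4

Result:
id | location | kind     | reading | battery
---+----------+----------+---------+--------
7  | Garage   | pressure | 92.8    | 27     
4  | Garage   | light    | 90.8    | 34     
2  | Garage   | pressure | 79.2    | 55     
6  | Lab-A    | motion   | 70.4    | 19     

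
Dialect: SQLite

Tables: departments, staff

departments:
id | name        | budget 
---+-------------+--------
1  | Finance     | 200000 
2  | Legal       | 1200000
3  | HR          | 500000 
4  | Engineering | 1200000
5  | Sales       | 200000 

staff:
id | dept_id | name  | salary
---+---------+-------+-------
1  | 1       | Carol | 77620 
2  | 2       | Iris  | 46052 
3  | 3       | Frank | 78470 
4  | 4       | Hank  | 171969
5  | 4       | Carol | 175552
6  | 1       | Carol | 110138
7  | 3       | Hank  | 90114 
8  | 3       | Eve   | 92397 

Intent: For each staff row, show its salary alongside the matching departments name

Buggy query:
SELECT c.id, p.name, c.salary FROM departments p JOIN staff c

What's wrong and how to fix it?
Bug: JOIN with no ON clause produces a cartesian product; every staff row pairs with every departments row

Fix: Add ON c.dept_id = p.id to the JOIN

Corrected query:
SELECT c.id, p.name, c.salary FROM departments p JOIN staff c ON c.dept_id = p.id

Result:
id | name        | salary
---+-------------+-------
1  | Finance     | 77620 
2  | Legal       | 46052 
3  | HR          | 78470 
4  | Engineering | 171969
5  | Engineering | 175552
6  | Finance     | 110138
7  | HR          | 90114 
8  | HR          | 92397 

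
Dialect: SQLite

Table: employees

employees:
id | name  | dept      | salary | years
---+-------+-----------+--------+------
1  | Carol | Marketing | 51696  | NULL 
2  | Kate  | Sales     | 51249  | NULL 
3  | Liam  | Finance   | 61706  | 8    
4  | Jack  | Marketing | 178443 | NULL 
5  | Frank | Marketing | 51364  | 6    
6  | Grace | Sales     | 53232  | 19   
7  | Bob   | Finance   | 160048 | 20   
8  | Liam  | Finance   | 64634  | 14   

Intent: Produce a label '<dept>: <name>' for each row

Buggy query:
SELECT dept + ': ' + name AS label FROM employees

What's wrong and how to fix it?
Bug: '+' is numeric addition; on text columns SQLite converts them to 0 instead of concatenating

Fix: Use the || operator for string concatenation

Corrected query:
SELECT dept || ': ' || name AS label FROM employees

Result:
label           
----------------
Marketing: Carol
Sales: Kate     
Finance: Liam   
Marketing: Jack 
Marketing: Frank
Sales: Grace    
Finance: Bob    
Finance: Liam   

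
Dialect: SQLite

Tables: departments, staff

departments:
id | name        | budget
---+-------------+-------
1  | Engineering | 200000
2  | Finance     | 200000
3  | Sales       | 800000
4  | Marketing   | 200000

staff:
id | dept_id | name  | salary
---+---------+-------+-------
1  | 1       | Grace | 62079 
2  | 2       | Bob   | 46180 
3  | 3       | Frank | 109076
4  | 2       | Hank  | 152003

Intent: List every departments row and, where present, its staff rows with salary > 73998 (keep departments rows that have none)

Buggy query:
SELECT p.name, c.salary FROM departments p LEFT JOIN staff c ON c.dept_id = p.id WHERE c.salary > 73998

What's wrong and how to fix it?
Bug: A WHERE condition on the right-hand table after LEFT JOIN drops unmatched parents

Fix: Move the right-table condition into the ON clause so unmatched parents are kept

Corrected query:
SELECT p.name, c.salary FROM departments p LEFT JOIN staff c ON c.dept_id = p.id AND c.salary > 73998

Result:
name        | salary
------------+-------
Engineering | NULL  
Finance     | 152003
Sales       | 109076
Marketing   | NULL  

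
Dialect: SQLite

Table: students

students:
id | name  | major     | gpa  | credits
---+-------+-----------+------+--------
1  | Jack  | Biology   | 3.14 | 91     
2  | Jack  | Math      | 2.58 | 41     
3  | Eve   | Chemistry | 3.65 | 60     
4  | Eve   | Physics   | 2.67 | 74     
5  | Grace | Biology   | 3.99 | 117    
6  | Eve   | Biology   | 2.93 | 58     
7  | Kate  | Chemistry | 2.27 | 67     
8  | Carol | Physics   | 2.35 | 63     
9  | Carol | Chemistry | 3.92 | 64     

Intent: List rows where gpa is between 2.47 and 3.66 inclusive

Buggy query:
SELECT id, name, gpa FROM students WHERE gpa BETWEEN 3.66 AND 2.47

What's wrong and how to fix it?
Bug: The bounds are reversed; BETWEEN a AND b requires a <= b to match anything

Fix: Write BETWEEN 2.47 AND 3.66

Corrected query:
SELECT id, name, gpa FROM students WHERE gpa BETWEEN 2.47 AND 3.66

Result:
id | name | gpa 
---+------+-----
1  | Jack | 3.14
2  | Jack | 2.58
3  | Eve  | 3.65
4  | Eve  | 2.67
6  | Eve  | 2.93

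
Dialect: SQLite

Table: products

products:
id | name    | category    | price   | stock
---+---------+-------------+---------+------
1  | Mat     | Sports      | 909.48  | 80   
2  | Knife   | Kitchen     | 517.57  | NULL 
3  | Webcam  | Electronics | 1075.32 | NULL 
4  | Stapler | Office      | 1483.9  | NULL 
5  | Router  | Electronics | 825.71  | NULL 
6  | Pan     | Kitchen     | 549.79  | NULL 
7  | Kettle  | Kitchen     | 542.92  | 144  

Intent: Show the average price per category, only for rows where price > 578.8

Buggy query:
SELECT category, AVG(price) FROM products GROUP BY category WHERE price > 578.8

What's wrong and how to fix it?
Bug: Row-level WHERE must come before GROUP BY in the clause order

Fix: Place WHERE between FROM and GROUP BY

Corrected query:
SELECT category, AVG(price) FROM products WHERE price > 578.8 GROUP BY category

Result:
category    | AVG(price)
------------+-----------
Electronics | 950.515   
Office      | 1483.9    
Sports      | 909.48    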